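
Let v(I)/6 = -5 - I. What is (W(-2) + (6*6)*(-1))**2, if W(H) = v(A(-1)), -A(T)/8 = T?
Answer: 12996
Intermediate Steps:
A(T) = -8*T
v(I) = -30 - 6*I (v(I) = 6*(-5 - I) = -30 - 6*I)
W(H) = -78 (W(H) = -30 - (-48)*(-1) = -30 - 6*8 = -30 - 48 = -78)
(W(-2) + (6*6)*(-1))**2 = (-78 + (6*6)*(-1))**2 = (-78 + 36*(-1))**2 = (-78 - 36)**2 = (-114)**2 = 12996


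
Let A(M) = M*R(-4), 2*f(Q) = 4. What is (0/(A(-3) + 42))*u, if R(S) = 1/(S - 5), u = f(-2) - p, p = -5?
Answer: 0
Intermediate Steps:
f(Q) = 2 (f(Q) = (1/2)*4 = 2)
u = 7 (u = 2 - 1*(-5) = 2 + 5 = 7)
R(S) = 1/(-5 + S)
A(M) = -M/9 (A(M) = M/(-5 - 4) = M/(-9) = M*(-1/9) = -M/9)
(0/(A(-3) + 42))*u = (0/(-1/9*(-3) + 42))*7 = (0/(1/3 + 42))*7 = (0/(127/3))*7 = (0*(3/127))*7 = 0*7 = 0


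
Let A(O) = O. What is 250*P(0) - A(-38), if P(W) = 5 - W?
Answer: 1288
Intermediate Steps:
250*P(0) - A(-38) = 250*(5 - 1*0) - 1*(-38) = 250*(5 + 0) + 38 = 250*5 + 38 = 1250 + 38 = 1288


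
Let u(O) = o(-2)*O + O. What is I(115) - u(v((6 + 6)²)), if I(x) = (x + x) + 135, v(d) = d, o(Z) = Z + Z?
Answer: 797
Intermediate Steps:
o(Z) = 2*Z
u(O) = -3*O (u(O) = (2*(-2))*O + O = -4*O + O = -3*O)
I(x) = 135 + 2*x (I(x) = 2*x + 135 = 135 + 2*x)
I(115) - u(v((6 + 6)²)) = (135 + 2*115) - (-3)*(6 + 6)² = (135 + 230) - (-3)*12² = 365 - (-3)*144 = 365 - 1*(-432) = 365 + 432 = 797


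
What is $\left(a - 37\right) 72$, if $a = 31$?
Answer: $-432$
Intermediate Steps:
$\left(a - 37\right) 72 = \left(31 - 37\right) 72 = \left(-6\right) 72 = -432$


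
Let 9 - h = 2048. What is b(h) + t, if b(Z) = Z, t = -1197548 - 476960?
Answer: -1676547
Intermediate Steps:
h = -2039 (h = 9 - 1*2048 = 9 - 2048 = -2039)
t = -1674508
b(h) + t = -2039 - 1674508 = -1676547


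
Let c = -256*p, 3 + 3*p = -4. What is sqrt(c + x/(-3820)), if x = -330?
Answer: sqrt(784600878)/1146 ≈ 24.442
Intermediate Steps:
p = -7/3 (p = -1 + (1/3)*(-4) = -1 - 4/3 = -7/3 ≈ -2.3333)
c = 1792/3 (c = -256*(-7/3) = 1792/3 ≈ 597.33)
sqrt(c + x/(-3820)) = sqrt(1792/3 - 330/(-3820)) = sqrt(1792/3 - 330*(-1/3820)) = sqrt(1792/3 + 33/382) = sqrt(684643/1146) = sqrt(784600878)/1146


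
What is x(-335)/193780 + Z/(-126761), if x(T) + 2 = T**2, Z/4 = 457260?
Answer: -340205871497/24563746580 ≈ -13.850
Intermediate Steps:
Z = 1829040 (Z = 4*457260 = 1829040)
x(T) = -2 + T**2
x(-335)/193780 + Z/(-126761) = (-2 + (-335)**2)/193780 + 1829040/(-126761) = (-2 + 112225)*(1/193780) + 1829040*(-1/126761) = 112223*(1/193780) - 1829040/126761 = 112223/193780 - 1829040/126761 = -340205871497/24563746580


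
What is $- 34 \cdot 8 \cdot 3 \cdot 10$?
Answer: $-8160$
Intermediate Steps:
$- 34 \cdot 8 \cdot 3 \cdot 10 = \left(-34\right) 24 \cdot 10 = \left(-816\right) 10 = -8160$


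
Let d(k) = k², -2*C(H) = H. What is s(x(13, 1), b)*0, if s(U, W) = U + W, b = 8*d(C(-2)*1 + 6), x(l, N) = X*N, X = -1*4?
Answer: 0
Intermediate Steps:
C(H) = -H/2
X = -4
x(l, N) = -4*N
b = 392 (b = 8*(-½*(-2)*1 + 6)² = 8*(1*1 + 6)² = 8*(1 + 6)² = 8*7² = 8*49 = 392)
s(x(13, 1), b)*0 = (-4*1 + 392)*0 = (-4 + 392)*0 = 388*0 = 0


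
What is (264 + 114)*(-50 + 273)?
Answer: 84294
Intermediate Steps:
(264 + 114)*(-50 + 273) = 378*223 = 84294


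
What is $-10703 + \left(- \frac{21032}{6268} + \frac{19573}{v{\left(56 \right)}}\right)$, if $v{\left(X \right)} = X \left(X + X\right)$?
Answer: $- \frac{105193788757}{9828224} \approx -10703.0$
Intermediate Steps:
$v{\left(X \right)} = 2 X^{2}$ ($v{\left(X \right)} = X 2 X = 2 X^{2}$)
$-10703 + \left(- \frac{21032}{6268} + \frac{19573}{v{\left(56 \right)}}\right) = -10703 + \left(- \frac{21032}{6268} + \frac{19573}{2 \cdot 56^{2}}\right) = -10703 + \left(\left(-21032\right) \frac{1}{6268} + \frac{19573}{2 \cdot 3136}\right) = -10703 - \left(\frac{5258}{1567} - \frac{19573}{6272}\right) = -10703 + \left(- \frac{5258}{1567} + 19573 \cdot \frac{1}{6272}\right) = -10703 + \left(- \frac{5258}{1567} + \frac{19573}{6272}\right) = -10703 - \frac{2307285}{9828224} = - \frac{105193788757}{9828224}$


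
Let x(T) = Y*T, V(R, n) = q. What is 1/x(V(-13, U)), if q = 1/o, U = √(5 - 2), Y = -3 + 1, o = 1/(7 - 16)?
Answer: 1/18 ≈ 0.055556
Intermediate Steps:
o = -⅑ (o = 1/(-9) = -⅑ ≈ -0.11111)
Y = -2
U = √3 ≈ 1.7320
q = -9 (q = 1/(-⅑) = -9)
V(R, n) = -9
x(T) = -2*T
1/x(V(-13, U)) = 1/(-2*(-9)) = 1/18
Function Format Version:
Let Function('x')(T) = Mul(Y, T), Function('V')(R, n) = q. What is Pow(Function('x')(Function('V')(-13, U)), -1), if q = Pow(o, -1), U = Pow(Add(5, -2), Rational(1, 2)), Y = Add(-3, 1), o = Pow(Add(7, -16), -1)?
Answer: Rational(1, 18) ≈ 0.055556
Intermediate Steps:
o = Rational(-1, 9) (o = Pow(-9, -1) = Rational(-1, 9) ≈ -0.11111)
Y = -2
U = Pow(3, Rational(1, 2)) ≈ 1.7320
q = -9 (q = Pow(Rational(-1, 9), -1) = -9)
Function('V')(R, n) = -9
Function('x')(T) = Mul(-2, T)
Pow(Function('x')(Function('V')(-13, U)), -1) = Pow(Mul(-2, -9), -1) = Pow(18, -1) = Rational(1, 18)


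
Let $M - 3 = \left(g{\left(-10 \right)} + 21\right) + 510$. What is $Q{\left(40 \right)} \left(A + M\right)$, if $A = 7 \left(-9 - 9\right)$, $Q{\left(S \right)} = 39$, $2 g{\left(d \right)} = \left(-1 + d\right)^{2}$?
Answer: $\frac{36543}{2} \approx 18272.0$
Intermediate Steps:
$g{\left(d \right)} = \frac{\left(-1 + d\right)^{2}}{2}$
$A = -126$ ($A = 7 \left(-18\right) = -126$)
$M = \frac{1189}{2}$ ($M = 3 + \left(\left(\frac{\left(-1 - 10\right)^{2}}{2} + 21\right) + 510\right) = 3 + \left(\left(\frac{\left(-11\right)^{2}}{2} + 21\right) + 510\right) = 3 + \left(\left(\frac{1}{2} \cdot 121 + 21\right) + 510\right) = 3 + \left(\left(\frac{121}{2} + 21\right) + 510\right) = 3 + \left(\frac{163}{2} + 510\right) = 3 + \frac{1183}{2} = \frac{1189}{2} \approx 594.5$)
$Q{\left(40 \right)} \left(A + M\right) = 39 \left(-126 + \frac{1189}{2}\right) = 39 \cdot \frac{937}{2} = \frac{36543}{2}$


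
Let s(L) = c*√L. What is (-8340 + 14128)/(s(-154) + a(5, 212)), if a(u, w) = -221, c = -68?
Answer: -75244/44761 + 23152*I*√154/44761 ≈ -1.681 + 6.4187*I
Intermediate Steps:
s(L) = -68*√L
(-8340 + 14128)/(s(-154) + a(5, 212)) = (-8340 + 14128)/(-68*I*√154 - 221) = 5788/(-68*I*√154 - 221) = 5788/(-221 - 68*I*√154)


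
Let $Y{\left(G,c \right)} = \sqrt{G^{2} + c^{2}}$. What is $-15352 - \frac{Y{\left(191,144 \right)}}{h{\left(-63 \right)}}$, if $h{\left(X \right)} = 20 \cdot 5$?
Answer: $-15352 - \frac{\sqrt{57217}}{100} \approx -15354.0$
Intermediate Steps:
$h{\left(X \right)} = 100$
$-15352 - \frac{Y{\left(191,144 \right)}}{h{\left(-63 \right)}} = -15352 - \frac{\sqrt{191^{2} + 144^{2}}}{100} = -15352 - \sqrt{36481 + 20736} \cdot \frac{1}{100} = -15352 - \sqrt{57217} \cdot \frac{1}{100} = -15352 - \frac{\sqrt{57217}}{100}$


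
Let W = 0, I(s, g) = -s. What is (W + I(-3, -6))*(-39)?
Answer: -117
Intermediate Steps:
(W + I(-3, -6))*(-39) = (0 - 1*(-3))*(-39) = (0 + 3)*(-39) = 3*(-39) = -117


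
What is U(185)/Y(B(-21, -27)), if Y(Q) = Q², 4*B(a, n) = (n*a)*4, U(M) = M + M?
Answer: 370/321489 ≈ 0.0011509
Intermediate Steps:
U(M) = 2*M
B(a, n) = a*n (B(a, n) = ((n*a)*4)/4 = ((a*n)*4)/4 = (4*a*n)/4 = a*n)
U(185)/Y(B(-21, -27)) = (2*185)/((-21*(-27))²) = 370/(567²) = 370/321489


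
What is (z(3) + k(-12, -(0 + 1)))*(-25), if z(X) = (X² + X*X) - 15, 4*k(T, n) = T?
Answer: 0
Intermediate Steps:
k(T, n) = T/4
z(X) = -15 + 2*X² (z(X) = (X² + X²) - 15 = 2*X² - 15 = -15 + 2*X²)
(z(3) + k(-12, -(0 + 1)))*(-25) = ((-15 + 2*3²) + (¼)*(-12))*(-25) = ((-15 + 2*9) - 3)*(-25) = ((-15 + 18) - 3)*(-25) = (3 - 3)*(-25) = 0*(-25) = 0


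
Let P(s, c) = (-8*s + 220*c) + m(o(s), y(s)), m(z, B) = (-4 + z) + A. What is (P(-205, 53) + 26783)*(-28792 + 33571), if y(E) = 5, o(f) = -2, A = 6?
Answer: 191556657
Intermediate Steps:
m(z, B) = 2 + z (m(z, B) = (-4 + z) + 6 = 2 + z)
P(s, c) = -8*s + 220*c (P(s, c) = (-8*s + 220*c) + (2 - 2) = (-8*s + 220*c) + 0 = -8*s + 220*c)
(P(-205, 53) + 26783)*(-28792 + 33571) = ((-8*(-205) + 220*53) + 26783)*(-28792 + 33571) = ((1640 + 11660) + 26783)*4779 = (13300 + 26783)*4779 = 40083*4779 = 191556657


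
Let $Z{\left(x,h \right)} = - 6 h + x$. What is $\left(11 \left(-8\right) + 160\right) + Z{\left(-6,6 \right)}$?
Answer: $30$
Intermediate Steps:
$Z{\left(x,h \right)} = x - 6 h$
$\left(11 \left(-8\right) + 160\right) + Z{\left(-6,6 \right)} = \left(11 \left(-8\right) + 160\right) - 42 = \left(-88 + 160\right) - 42 = 72 - 42 = 30$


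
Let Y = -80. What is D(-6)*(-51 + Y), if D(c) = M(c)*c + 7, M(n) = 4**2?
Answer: 11659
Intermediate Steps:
M(n) = 16
D(c) = 7 + 16*c (D(c) = 16*c + 7 = 7 + 16*c)
D(-6)*(-51 + Y) = (7 + 16*(-6))*(-51 - 80) = (7 - 96)*(-131) = -89*(-131) = 11659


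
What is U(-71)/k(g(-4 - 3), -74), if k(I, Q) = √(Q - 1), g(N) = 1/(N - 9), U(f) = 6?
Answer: -2*I*√3/5 ≈ -0.69282*I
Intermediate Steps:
g(N) = 1/(-9 + N)
k(I, Q) = √(-1 + Q)
U(-71)/k(g(-4 - 3), -74) = 6/(√(-1 - 74)) = 6/(√(-75)) = 6/((5*I*√3)) = 6*(-I*√3/15) = -2*I*√3/5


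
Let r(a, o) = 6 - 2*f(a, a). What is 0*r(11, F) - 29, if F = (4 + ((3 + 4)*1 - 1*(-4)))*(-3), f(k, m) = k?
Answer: -29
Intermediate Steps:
F = -45 (F = (4 + (7*1 + 4))*(-3) = (4 + (7 + 4))*(-3) = (4 + 11)*(-3) = 15*(-3) = -45)
r(a, o) = 6 - 2*a
0*r(11, F) - 29 = 0*(6 - 2*11) - 29 = 0*(6 - 22) - 29 = 0*(-16) - 29 = 0 - 29 = -29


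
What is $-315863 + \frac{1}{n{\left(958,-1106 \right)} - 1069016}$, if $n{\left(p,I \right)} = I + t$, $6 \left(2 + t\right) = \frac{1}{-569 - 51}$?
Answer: $- \frac{1257406786804223}{3980861281} \approx -3.1586 \cdot 10^{5}$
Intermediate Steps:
$t = - \frac{7441}{3720}$ ($t = -2 + \frac{1}{6 \left(-569 - 51\right)} = -2 + \frac{1}{6 \left(-620\right)} = -2 + \frac{1}{6} \left(- \frac{1}{620}\right) = -2 - \frac{1}{3720} = - \frac{7441}{3720} \approx -2.0003$)
$n{\left(p,I \right)} = - \frac{7441}{3720} + I$ ($n{\left(p,I \right)} = I - \frac{7441}{3720} = - \frac{7441}{3720} + I$)
$-315863 + \frac{1}{n{\left(958,-1106 \right)} - 1069016} = -315863 + \frac{1}{\left(- \frac{7441}{3720} - 1106\right) - 1069016} = -315863 + \frac{1}{- \frac{4121761}{3720} - 1069016} = -315863 + \frac{1}{- \frac{3980861281}{3720}} = -315863 - \frac{3720}{3980861281} = - \frac{1257406786804223}{3980861281}$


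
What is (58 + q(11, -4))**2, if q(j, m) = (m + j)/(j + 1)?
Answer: 494209/144 ≈ 3432.0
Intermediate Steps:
q(j, m) = (j + m)/(1 + j)
(58 + q(11, -4))**2 = (58 + (11 - 4)/(1 + 11))**2 = (58 + 7/12)**2 = (703/12)**2 = 494209/144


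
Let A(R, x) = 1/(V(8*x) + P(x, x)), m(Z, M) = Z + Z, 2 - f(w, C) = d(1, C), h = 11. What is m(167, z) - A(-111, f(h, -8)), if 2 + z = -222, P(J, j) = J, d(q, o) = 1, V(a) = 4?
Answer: 1669/5 ≈ 333.80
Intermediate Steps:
f(w, C) = 1 (f(w, C) = 2 - 1*1 = 2 - 1 = 1)
z = -224 (z = -2 - 222 = -224)
m(Z, M) = 2*Z
A(R, x) = 1/(4 + x)
m(167, z) - A(-111, f(h, -8)) = 2*167 - 1/(4 + 1) = 334 - 1/5 = 334 - 1*⅕ = 334 - ⅕ = 1669/5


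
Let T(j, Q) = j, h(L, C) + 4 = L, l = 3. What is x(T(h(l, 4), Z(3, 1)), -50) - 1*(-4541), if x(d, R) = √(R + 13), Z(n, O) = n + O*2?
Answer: 4541 + I*√37 ≈ 4541.0 + 6.0828*I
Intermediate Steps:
Z(n, O) = n + 2*O
h(L, C) = -4 + L
x(d, R) = √(13 + R)
x(T(h(l, 4), Z(3, 1)), -50) - 1*(-4541) = √(13 - 50) - 1*(-4541) = √(-37) + 4541 = I*√37 + 4541 = 4541 + I*√37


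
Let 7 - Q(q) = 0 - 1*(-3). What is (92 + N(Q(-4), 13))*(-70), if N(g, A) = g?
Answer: -6720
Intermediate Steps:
Q(q) = 4 (Q(q) = 7 - (0 - 1*(-3)) = 7 - (0 + 3) = 7 - 1*3 = 7 - 3 = 4)
(92 + N(Q(-4), 13))*(-70) = (92 + 4)*(-70) = 96*(-70) = -6720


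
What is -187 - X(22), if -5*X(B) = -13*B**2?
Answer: -7227/5 ≈ -1445.4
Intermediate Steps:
X(B) = 13*B**2/5 (X(B) = -(-13)*B**2/5 = 13*B**2/5)
-187 - X(22) = -187 - 13*22**2/5 = -187 - 13*484/5 = -187 - 1*6292/5 = -187 - 6292/5 = -7227/5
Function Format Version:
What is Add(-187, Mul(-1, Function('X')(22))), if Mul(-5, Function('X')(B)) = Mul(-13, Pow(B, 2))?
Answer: Rational(-7227, 5) ≈ -1445.4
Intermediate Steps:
Function('X')(B) = Mul(Rational(13, 5), Pow(B, 2)) (Function('X')(B) = Mul(Rational(-1, 5), Mul(-13, Pow(B, 2))) = Mul(Rational(13, 5), Pow(B, 2)))
Add(-187, Mul(-1, Function('X')(22))) = Add(-187, Mul(-1, Mul(Rational(13, 5), Pow(22, 2)))) = Add(-187, Mul(-1, Mul(Rational(13, 5), 484))) = Add(-187, Mul(-1, Rational(6292, 5))) = Add(-187, Rational(-6292, 5)) = Rational(-7227, 5)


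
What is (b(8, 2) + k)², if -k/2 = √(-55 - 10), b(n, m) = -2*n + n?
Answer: -196 + 32*I*√65 ≈ -196.0 + 257.99*I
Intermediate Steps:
b(n, m) = -n
k = -2*I*√65 (k = -2*√(-55 - 10) = -2*I*√65 ≈ -16.125*I)
(b(8, 2) + k)² = (-1*8 - 2*I*√65)² = (-8 - 2*I*√65)²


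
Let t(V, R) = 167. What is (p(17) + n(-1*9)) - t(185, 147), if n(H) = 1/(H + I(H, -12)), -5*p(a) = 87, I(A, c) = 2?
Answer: -6459/35 ≈ -184.54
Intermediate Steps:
p(a) = -87/5 (p(a) = -⅕*87 = -87/5)
n(H) = 1/(2 + H) (n(H) = 1/(H + 2) = 1/(2 + H))
(p(17) + n(-1*9)) - t(185, 147) = (-87/5 + 1/(2 - 1*9)) - 1*167 = (-87/5 + 1/(2 - 9)) - 167 = (-87/5 + 1/(-7)) - 167 = (-87/5 - ⅐) - 167 = -614/35 - 167 = -6459/35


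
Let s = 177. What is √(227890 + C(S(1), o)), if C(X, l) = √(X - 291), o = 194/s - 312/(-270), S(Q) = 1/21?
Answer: √(100499490 + 21*I*√128310)/21 ≈ 477.38 + 0.017866*I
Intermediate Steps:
S(Q) = 1/21
o = 5978/2655 (o = 194/177 - 312/(-270) = 194*(1/177) - 312*(-1/270) = 194/177 + 52/45 = 5978/2655 ≈ 2.2516)
C(X, l) = √(-291 + X)
√(227890 + C(S(1), o)) = √(227890 + √(-291 + 1/21)) = √(227890 + √(-6110/21)) = √(227890 + I*√128310/21)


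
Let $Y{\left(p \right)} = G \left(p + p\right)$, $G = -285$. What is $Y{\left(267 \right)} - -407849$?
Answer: $255659$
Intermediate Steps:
$Y{\left(p \right)} = - 570 p$ ($Y{\left(p \right)} = - 285 \left(p + p\right) = - 285 \cdot 2 p = - 570 p$)
$Y{\left(267 \right)} - -407849 = \left(-570\right) 267 - -407849 = -152190 + 407849 = 255659$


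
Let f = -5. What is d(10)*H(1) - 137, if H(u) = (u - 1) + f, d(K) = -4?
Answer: -117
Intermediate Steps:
H(u) = -6 + u (H(u) = (u - 1) - 5 = (-1 + u) - 5 = -6 + u)
d(10)*H(1) - 137 = -4*(-6 + 1) - 137 = -4*(-5) - 137 = 20 - 137 = -117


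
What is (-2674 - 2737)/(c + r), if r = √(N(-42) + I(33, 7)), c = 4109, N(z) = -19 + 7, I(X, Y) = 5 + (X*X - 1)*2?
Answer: -22233799/16881712 + 16233*√241/16881712 ≈ -1.3021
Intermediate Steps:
I(X, Y) = 3 + 2*X² (I(X, Y) = 5 + (X² - 1)*2 = 5 + (-1 + X²)*2 = 5 + (-2 + 2*X²) = 3 + 2*X²)
N(z) = -12
r = 3*√241 (r = √(-12 + (3 + 2*33²)) = √(-12 + (3 + 2*1089)) = √(-12 + (3 + 2178)) = √(-12 + 2181) = √2169 = 3*√241 ≈ 46.573)
(-2674 - 2737)/(c + r) = (-2674 - 2737)/(4109 + 3*√241) = -5411/(4109 + 3*√241)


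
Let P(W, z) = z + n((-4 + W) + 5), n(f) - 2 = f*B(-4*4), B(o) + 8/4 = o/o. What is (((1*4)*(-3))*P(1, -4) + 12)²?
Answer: 3600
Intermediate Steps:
B(o) = -1 (B(o) = -2 + o/o = -2 + 1 = -1)
n(f) = 2 - f (n(f) = 2 + f*(-1) = 2 - f)
P(W, z) = 1 + z - W (P(W, z) = z + (2 - ((-4 + W) + 5)) = z + (2 - (1 + W)) = z + (2 + (-1 - W)) = z + (1 - W) = 1 + z - W)
(((1*4)*(-3))*P(1, -4) + 12)² = (((1*4)*(-3))*(1 - 4 - 1*1) + 12)² = ((4*(-3))*(1 - 4 - 1) + 12)² = (-12*(-4) + 12)² = (48 + 12)² = 60² = 3600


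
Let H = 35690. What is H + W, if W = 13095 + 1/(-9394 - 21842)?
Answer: 1523848259/31236 ≈ 48785.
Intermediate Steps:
W = 409035419/31236 (W = 13095 + 1/(-31236) = 13095 - 1/31236 = 409035419/31236 ≈ 13095.)
H + W = 35690 + 409035419/31236 = 1523848259/31236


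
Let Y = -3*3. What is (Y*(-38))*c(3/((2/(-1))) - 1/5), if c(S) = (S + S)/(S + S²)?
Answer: -6840/7 ≈ -977.14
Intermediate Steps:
Y = -9
c(S) = 2*S/(S + S²) (c(S) = (2*S)/(S + S²) = 2*S/(S + S²))
(Y*(-38))*c(3/((2/(-1))) - 1/5) = (-9*(-38))*(2/(1 + (3/((2/(-1))) - 1/5))) = 342*(2/(1 + (3/((2*(-1))) - 1*⅕))) = 342*(2/(1 + (3/(-2) - ⅕))) = 342*(2/(1 + (3*(-½) - ⅕))) = 342*(2/(1 + (-3/2 - ⅕))) = 342*(2/(1 - 17/10)) = 342*(2/(-7/10)) = 342*(2*(-10/7)) = 342*(-20/7) = -6840/7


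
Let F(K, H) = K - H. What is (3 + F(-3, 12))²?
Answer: 144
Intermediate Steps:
(3 + F(-3, 12))² = (3 + (-3 - 1*12))² = (3 + (-3 - 12))² = (3 - 15)² = (-12)² = 144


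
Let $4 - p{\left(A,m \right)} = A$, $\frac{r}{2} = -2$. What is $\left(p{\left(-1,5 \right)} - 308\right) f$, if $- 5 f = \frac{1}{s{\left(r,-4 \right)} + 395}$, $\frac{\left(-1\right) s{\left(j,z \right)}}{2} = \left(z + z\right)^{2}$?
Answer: $\frac{101}{445} \approx 0.22697$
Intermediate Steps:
$r = -4$ ($r = 2 \left(-2\right) = -4$)
$p{\left(A,m \right)} = 4 - A$
$s{\left(j,z \right)} = - 8 z^{2}$ ($s{\left(j,z \right)} = - 2 \left(z + z\right)^{2} = - 2 \left(2 z\right)^{2} = - 2 \cdot 4 z^{2} = - 8 z^{2}$)
$f = - \frac{1}{1335}$ ($f = - \frac{1}{5 \left(- 8 \left(-4\right)^{2} + 395\right)} = - \frac{1}{5 \left(\left(-8\right) 16 + 395\right)} = - \frac{1}{5 \left(-128 + 395\right)} = - \frac{1}{5 \cdot 267} = \left(- \frac{1}{5}\right) \frac{1}{267} = - \frac{1}{1335} \approx -0.00074906$)
$\left(p{\left(-1,5 \right)} - 308\right) f = \left(\left(4 - -1\right) - 308\right) \left(- \frac{1}{1335}\right) = \left(\left(4 + 1\right) - 308\right) \left(- \frac{1}{1335}\right) = \left(5 - 308\right) \left(- \frac{1}{1335}\right) = \left(-303\right) \left(- \frac{1}{1335}\right) = \frac{101}{445}$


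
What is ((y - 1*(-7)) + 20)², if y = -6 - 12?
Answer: 81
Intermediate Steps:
y = -18
((y - 1*(-7)) + 20)² = ((-18 - 1*(-7)) + 20)² = ((-18 + 7) + 20)² = (-11 + 20)² = 9² = 81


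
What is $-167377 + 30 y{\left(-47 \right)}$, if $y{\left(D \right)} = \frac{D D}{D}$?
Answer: $-168787$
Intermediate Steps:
$y{\left(D \right)} = D$ ($y{\left(D \right)} = \frac{D^{2}}{D} = D$)
$-167377 + 30 y{\left(-47 \right)} = -167377 + 30 \left(-47\right) = -167377 - 1410 = -168787$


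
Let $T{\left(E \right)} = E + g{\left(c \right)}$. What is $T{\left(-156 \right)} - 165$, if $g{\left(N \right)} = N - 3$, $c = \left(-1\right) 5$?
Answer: $-329$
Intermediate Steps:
$c = -5$
$g{\left(N \right)} = -3 + N$
$T{\left(E \right)} = -8 + E$ ($T{\left(E \right)} = E - 8 = -8 + E$)
$T{\left(-156 \right)} - 165 = \left(-8 - 156\right) - 165 = -164 - 165 = -329$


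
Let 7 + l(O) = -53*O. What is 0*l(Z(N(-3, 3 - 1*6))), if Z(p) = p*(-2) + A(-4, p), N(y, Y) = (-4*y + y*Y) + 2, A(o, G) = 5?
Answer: 0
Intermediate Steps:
N(y, Y) = 2 - 4*y + Y*y (N(y, Y) = (-4*y + Y*y) + 2 = 2 - 4*y + Y*y)
Z(p) = 5 - 2*p (Z(p) = p*(-2) + 5 = -2*p + 5 = 5 - 2*p)
l(O) = -7 - 53*O
0*l(Z(N(-3, 3 - 1*6))) = 0*(-7 - 53*(5 - 2*(2 - 4*(-3) + (3 - 1*6)*(-3)))) = 0*(-7 - 53*(5 - 2*(2 + 12 + (3 - 6)*(-3)))) = 0*(-7 - 53*(5 - 2*(2 + 12 - 3*(-3)))) = 0*(-7 - 53*(5 - 2*(2 + 12 + 9))) = 0*(-7 - 53*(5 - 2*23)) = 0*(-7 - 53*(5 - 46)) = 0*(-7 - 53*(-41)) = 0*(-7 + 2173) = 0*2166 = 0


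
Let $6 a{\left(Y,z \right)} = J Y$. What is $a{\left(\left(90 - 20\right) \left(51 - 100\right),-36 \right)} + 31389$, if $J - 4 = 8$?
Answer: $24529$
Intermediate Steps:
$J = 12$ ($J = 4 + 8 = 12$)
$a{\left(Y,z \right)} = 2 Y$ ($a{\left(Y,z \right)} = \frac{12 Y}{6} = 2 Y$)
$a{\left(\left(90 - 20\right) \left(51 - 100\right),-36 \right)} + 31389 = 2 \left(90 - 20\right) \left(51 - 100\right) + 31389 = 2 \cdot 70 \left(-49\right) + 31389 = 2 \left(-3430\right) + 31389 = -6860 + 31389 = 24529$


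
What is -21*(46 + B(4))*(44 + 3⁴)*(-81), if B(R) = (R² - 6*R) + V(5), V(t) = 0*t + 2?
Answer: 8505000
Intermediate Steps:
V(t) = 2 (V(t) = 0 + 2 = 2)
B(R) = 2 + R² - 6*R (B(R) = (R² - 6*R) + 2 = 2 + R² - 6*R)
-21*(46 + B(4))*(44 + 3⁴)*(-81) = -21*(46 + (2 + 4² - 6*4))*(44 + 3⁴)*(-81) = -21*(46 + (2 + 16 - 24))*(44 + 81)*(-81) = -21*(46 - 6)*125*(-81) = -840*125*(-81) = -21*5000*(-81) = -105000*(-81) = 8505000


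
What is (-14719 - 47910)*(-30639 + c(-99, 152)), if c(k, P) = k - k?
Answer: 1918889931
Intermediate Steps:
c(k, P) = 0
(-14719 - 47910)*(-30639 + c(-99, 152)) = (-14719 - 47910)*(-30639 + 0) = -62629*(-30639) = 1918889931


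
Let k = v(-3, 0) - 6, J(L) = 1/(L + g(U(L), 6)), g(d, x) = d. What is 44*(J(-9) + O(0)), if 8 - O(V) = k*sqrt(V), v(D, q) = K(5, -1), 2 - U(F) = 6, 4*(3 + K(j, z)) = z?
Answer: 4532/13 ≈ 348.62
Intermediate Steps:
K(j, z) = -3 + z/4
U(F) = -4 (U(F) = 2 - 1*6 = 2 - 6 = -4)
v(D, q) = -13/4 (v(D, q) = -3 + (1/4)*(-1) = -3 - 1/4 = -13/4)
J(L) = 1/(-4 + L) (J(L) = 1/(L - 4) = 1/(-4 + L))
k = -37/4 (k = -13/4 - 6 = -37/4 ≈ -9.2500)
O(V) = 8 + 37*sqrt(V)/4 (O(V) = 8 - (-37)*sqrt(V)/4 = 8 + 37*sqrt(V)/4)
44*(J(-9) + O(0)) = 44*(1/(-4 - 9) + (8 + 37*sqrt(0)/4)) = 44*(1/(-13) + (8 + (37/4)*0)) = 44*(-1/13 + (8 + 0)) = 44*(-1/13 + 8) = 44*(103/13) = 4532/13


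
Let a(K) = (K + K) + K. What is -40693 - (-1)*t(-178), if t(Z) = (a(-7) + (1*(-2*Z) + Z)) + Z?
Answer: -40714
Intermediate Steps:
a(K) = 3*K (a(K) = 2*K + K = 3*K)
t(Z) = -21 (t(Z) = (3*(-7) + (1*(-2*Z) + Z)) + Z = (-21 + (-2*Z + Z)) + Z = (-21 - Z) + Z = -21)
-40693 - (-1)*t(-178) = -40693 - (-1)*(-21) = -40693 - 1*21 = -40693 - 21 = -40714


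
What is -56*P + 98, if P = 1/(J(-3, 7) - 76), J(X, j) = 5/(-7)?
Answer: 53018/537 ≈ 98.730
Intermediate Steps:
J(X, j) = -5/7 (J(X, j) = 5*(-⅐) = -5/7)
P = -7/537 (P = 1/(-5/7 - 76) = 1/(-537/7) = -7/537 ≈ -0.013035)
-56*P + 98 = -56*(-7/537) + 98 = 392/537 + 98 = 53018/537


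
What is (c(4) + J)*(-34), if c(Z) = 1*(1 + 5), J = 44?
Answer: -1700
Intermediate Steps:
c(Z) = 6 (c(Z) = 1*6 = 6)
(c(4) + J)*(-34) = (6 + 44)*(-34) = 50*(-34) = -1700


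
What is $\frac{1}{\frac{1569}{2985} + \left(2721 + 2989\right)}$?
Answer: $\frac{995}{5681973} \approx 0.00017512$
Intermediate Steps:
$\frac{1}{\frac{1569}{2985} + \left(2721 + 2989\right)} = \frac{1}{1569 \cdot \frac{1}{2985} + 5710} = \frac{1}{\frac{523}{995} + 5710} = \frac{1}{\frac{5681973}{995}} = \frac{995}{5681973}$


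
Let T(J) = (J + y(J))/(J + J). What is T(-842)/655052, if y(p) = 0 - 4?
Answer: 423/551553784 ≈ 7.6692e-7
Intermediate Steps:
y(p) = -4
T(J) = (-4 + J)/(2*J) (T(J) = (J - 4)/(J + J) = (-4 + J)/((2*J)) = (-4 + J)*(1/(2*J)) = (-4 + J)/(2*J))
T(-842)/655052 = ((½)*(-4 - 842)/(-842))/655052 = ((½)*(-1/842)*(-846))*(1/655052) = (423/842)*(1/655052) = 423/551553784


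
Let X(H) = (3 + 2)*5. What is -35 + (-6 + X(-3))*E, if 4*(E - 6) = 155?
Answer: 3261/4 ≈ 815.25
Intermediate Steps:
E = 179/4 (E = 6 + (¼)*155 = 6 + 155/4 = 179/4 ≈ 44.750)
X(H) = 25 (X(H) = 5*5 = 25)
-35 + (-6 + X(-3))*E = -35 + (-6 + 25)*(179/4) = -35 + 19*(179/4) = -35 + 3401/4 = 3261/4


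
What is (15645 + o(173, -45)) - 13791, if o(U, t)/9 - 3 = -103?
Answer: 954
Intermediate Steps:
o(U, t) = -900 (o(U, t) = 27 + 9*(-103) = 27 - 927 = -900)
(15645 + o(173, -45)) - 13791 = (15645 - 900) - 13791 = 14745 - 13791 = 954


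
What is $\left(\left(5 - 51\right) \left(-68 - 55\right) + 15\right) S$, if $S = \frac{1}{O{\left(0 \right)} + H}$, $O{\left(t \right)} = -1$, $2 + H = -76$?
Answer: $- \frac{5673}{79} \approx -71.81$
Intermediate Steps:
$H = -78$ ($H = -2 - 76 = -78$)
$S = - \frac{1}{79}$ ($S = \frac{1}{-1 - 78} = \frac{1}{-79} = - \frac{1}{79} \approx -0.012658$)
$\left(\left(5 - 51\right) \left(-68 - 55\right) + 15\right) S = \left(\left(5 - 51\right) \left(-68 - 55\right) + 15\right) \left(- \frac{1}{79}\right) = \left(\left(-46\right) \left(-123\right) + 15\right) \left(- \frac{1}{79}\right) = \left(5658 + 15\right) \left(- \frac{1}{79}\right) = 5673 \left(- \frac{1}{79}\right) = - \frac{5673}{79}$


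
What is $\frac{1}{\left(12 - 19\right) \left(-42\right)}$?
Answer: $\frac{1}{294} \approx 0.0034014$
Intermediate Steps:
$\frac{1}{\left(12 - 19\right) \left(-42\right)} = \frac{1}{\left(-7\right) \left(-42\right)} = \frac{1}{294}$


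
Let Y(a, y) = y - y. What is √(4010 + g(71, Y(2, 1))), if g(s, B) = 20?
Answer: √4030 ≈ 63.482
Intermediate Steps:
Y(a, y) = 0
√(4010 + g(71, Y(2, 1))) = √(4010 + 20) = √4030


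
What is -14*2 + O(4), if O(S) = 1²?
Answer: -27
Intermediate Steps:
O(S) = 1
-14*2 + O(4) = -14*2 + 1 = -28 + 1 = -27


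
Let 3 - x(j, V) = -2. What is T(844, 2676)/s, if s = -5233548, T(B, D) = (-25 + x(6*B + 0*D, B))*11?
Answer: 55/1308387 ≈ 4.2036e-5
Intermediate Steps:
x(j, V) = 5 (x(j, V) = 3 - 1*(-2) = 3 + 2 = 5)
T(B, D) = -220 (T(B, D) = (-25 + 5)*11 = -20*11 = -220)
T(844, 2676)/s = -220/(-5233548) = -220*(-1/5233548) = 55/1308387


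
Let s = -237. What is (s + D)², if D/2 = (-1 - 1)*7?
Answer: 70225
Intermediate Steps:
D = -28 (D = 2*((-1 - 1)*7) = 2*(-2*7) = 2*(-14) = -28)
(s + D)² = (-237 - 28)² = (-265)² = 70225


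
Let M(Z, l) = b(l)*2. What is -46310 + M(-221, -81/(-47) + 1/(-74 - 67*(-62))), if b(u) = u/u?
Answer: -46308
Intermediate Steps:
b(u) = 1
M(Z, l) = 2 (M(Z, l) = 1*2 = 2)
-46310 + M(-221, -81/(-47) + 1/(-74 - 67*(-62))) = -46310 + 2 = -46308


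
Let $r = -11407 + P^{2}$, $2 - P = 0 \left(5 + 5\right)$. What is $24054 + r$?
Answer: $12651$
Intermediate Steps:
$P = 2$ ($P = 2 - 0 \left(5 + 5\right) = 2 - 0 \cdot 10 = 2 - 0 = 2 + 0 = 2$)
$r = -11403$ ($r = -11407 + 2^{2} = -11407 + 4 = -11403$)
$24054 + r = 24054 - 11403 = 12651$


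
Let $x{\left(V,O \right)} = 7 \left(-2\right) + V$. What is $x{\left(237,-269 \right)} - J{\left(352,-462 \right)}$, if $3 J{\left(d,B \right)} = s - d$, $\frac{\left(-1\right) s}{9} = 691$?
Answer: $\frac{7240}{3} \approx 2413.3$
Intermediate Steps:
$s = -6219$ ($s = \left(-9\right) 691 = -6219$)
$J{\left(d,B \right)} = -2073 - \frac{d}{3}$ ($J{\left(d,B \right)} = \frac{-6219 - d}{3} = -2073 - \frac{d}{3}$)
$x{\left(V,O \right)} = -14 + V$
$x{\left(237,-269 \right)} - J{\left(352,-462 \right)} = \left(-14 + 237\right) - \left(-2073 - \frac{352}{3}\right) = 223 - \left(-2073 - \frac{352}{3}\right) = 223 - - \frac{6571}{3} = 223 + \frac{6571}{3} = \frac{7240}{3}$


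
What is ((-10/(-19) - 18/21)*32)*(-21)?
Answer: 4224/19 ≈ 222.32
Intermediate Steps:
((-10/(-19) - 18/21)*32)*(-21) = ((-10*(-1/19) - 18*1/21)*32)*(-21) = ((10/19 - 6/7)*32)*(-21) = -44/133*32*(-21) = -1408/133*(-21) = 4224/19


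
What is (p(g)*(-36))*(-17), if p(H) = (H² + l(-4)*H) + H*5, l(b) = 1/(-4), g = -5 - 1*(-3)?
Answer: -3366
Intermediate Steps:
g = -2 (g = -5 + 3 = -2)
l(b) = -¼
p(H) = H² + 19*H/4 (p(H) = (H² - H/4) + H*5 = (H² - H/4) + 5*H = H² + 19*H/4)
(p(g)*(-36))*(-17) = (((¼)*(-2)*(19 + 4*(-2)))*(-36))*(-17) = (((¼)*(-2)*(19 - 8))*(-36))*(-17) = (((¼)*(-2)*11)*(-36))*(-17) = -11/2*(-36)*(-17) = 198*(-17) = -3366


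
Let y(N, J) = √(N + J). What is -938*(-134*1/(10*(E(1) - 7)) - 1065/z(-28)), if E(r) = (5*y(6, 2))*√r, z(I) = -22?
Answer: -372272033/8305 + 125692*√2/151 ≈ -43648.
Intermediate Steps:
y(N, J) = √(J + N)
E(r) = 10*√2*√r (E(r) = (5*√(2 + 6))*√r = (5*√8)*√r = (5*(2*√2))*√r = (10*√2)*√r = 10*√2*√r)
-938*(-134*1/(10*(E(1) - 7)) - 1065/z(-28)) = -938*(-134*1/(10*(10*√2*√1 - 7)) - 1065/(-22)) = -938*(-134*1/(10*(10*√2*1 - 7)) - 1065*(-1/22)) = -938*(-134*1/(10*(10*√2 - 7)) + 1065/22) = -938*(-134*1/(10*(-7 + 10*√2)) + 1065/22) = -938*(-134/(-70 + 100*√2) + 1065/22) = -938*(1065/22 - 134/(-70 + 100*√2)) = -499485/11 + 125692/(-70 + 100*√2)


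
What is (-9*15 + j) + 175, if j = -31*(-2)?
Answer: 102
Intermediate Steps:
j = 62
(-9*15 + j) + 175 = (-9*15 + 62) + 175 = (-135 + 62) + 175 = -73 + 175 = 102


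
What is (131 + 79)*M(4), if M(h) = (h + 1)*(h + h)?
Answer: 8400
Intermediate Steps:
M(h) = 2*h*(1 + h) (M(h) = (1 + h)*(2*h) = 2*h*(1 + h))
(131 + 79)*M(4) = (131 + 79)*(2*4*(1 + 4)) = 210*(2*4*5) = 210*40 = 8400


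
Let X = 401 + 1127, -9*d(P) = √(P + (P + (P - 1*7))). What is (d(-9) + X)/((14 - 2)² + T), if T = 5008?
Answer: 191/644 - I*√34/46368 ≈ 0.29658 - 0.00012575*I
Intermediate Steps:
d(P) = -√(-7 + 3*P)/9 (d(P) = -√(P + (P + (P - 1*7)))/9 = -√(P + (P + (P - 7)))/9 = -√(P + (P + (-7 + P)))/9 = -√(P + (-7 + 2*P))/9 = -√(-7 + 3*P)/9)
X = 1528
(d(-9) + X)/((14 - 2)² + T) = (-√(-7 + 3*(-9))/9 + 1528)/((14 - 2)² + 5008) = (-√(-7 - 27)/9 + 1528)/(12² + 5008) = (-I*√34/9 + 1528)/(144 + 5008) = (-I*√34/9 + 1528)/5152 = (-I*√34/9 + 1528)*(1/5152) = (1528 - I*√34/9)*(1/5152) = 191/644 - I*√34/46368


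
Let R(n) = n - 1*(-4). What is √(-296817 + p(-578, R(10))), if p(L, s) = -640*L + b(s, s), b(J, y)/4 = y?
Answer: √73159 ≈ 270.48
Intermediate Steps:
b(J, y) = 4*y
R(n) = 4 + n (R(n) = n + 4 = 4 + n)
p(L, s) = -640*L + 4*s
√(-296817 + p(-578, R(10))) = √(-296817 + (-640*(-578) + 4*(4 + 10))) = √(-296817 + (369920 + 4*14)) = √(-296817 + (369920 + 56)) = √(-296817 + 369976) = √73159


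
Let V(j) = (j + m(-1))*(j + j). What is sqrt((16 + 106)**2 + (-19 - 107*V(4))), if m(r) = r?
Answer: sqrt(12297) ≈ 110.89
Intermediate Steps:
V(j) = 2*j*(-1 + j) (V(j) = (j - 1)*(j + j) = (-1 + j)*(2*j) = 2*j*(-1 + j))
sqrt((16 + 106)**2 + (-19 - 107*V(4))) = sqrt((16 + 106)**2 + (-19 - 214*4*(-1 + 4))) = sqrt(122**2 + (-19 - 214*4*3)) = sqrt(14884 + (-19 - 107*24)) = sqrt(14884 + (-19 - 2568)) = sqrt(14884 - 2587) = sqrt(12297)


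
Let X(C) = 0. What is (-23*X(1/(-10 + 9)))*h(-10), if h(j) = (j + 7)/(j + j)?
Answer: 0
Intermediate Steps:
h(j) = (7 + j)/(2*j) (h(j) = (7 + j)/((2*j)) = (7 + j)*(1/(2*j)) = (7 + j)/(2*j))
(-23*X(1/(-10 + 9)))*h(-10) = (-23*0)*((1/2)*(7 - 10)/(-10)) = 0*((1/2)*(-1/10)*(-3)) = 0*(3/20) = 0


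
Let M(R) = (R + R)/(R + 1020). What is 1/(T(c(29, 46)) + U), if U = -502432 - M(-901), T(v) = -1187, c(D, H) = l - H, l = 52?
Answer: -7/3525227 ≈ -1.9857e-6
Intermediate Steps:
c(D, H) = 52 - H
M(R) = 2*R/(1020 + R) (M(R) = (2*R)/(1020 + R) = 2*R/(1020 + R))
U = -3516918/7 (U = -502432 - 2*(-901)/(1020 - 901) = -502432 - 2*(-901)/119 = -502432 - 1*(-106/7) = -502432 + 106/7 = -3516918/7 ≈ -5.0242e+5)
1/(T(c(29, 46)) + U) = 1/(-1187 - 3516918/7) = 1/(-3525227/7) = -7/3525227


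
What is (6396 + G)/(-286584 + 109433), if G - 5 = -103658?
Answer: 97257/177151 ≈ 0.54901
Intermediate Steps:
G = -103653 (G = 5 - 103658 = -103653)
(6396 + G)/(-286584 + 109433) = (6396 - 103653)/(-286584 + 109433) = -97257/(-177151) = -97257*(-1/177151) = 97257/177151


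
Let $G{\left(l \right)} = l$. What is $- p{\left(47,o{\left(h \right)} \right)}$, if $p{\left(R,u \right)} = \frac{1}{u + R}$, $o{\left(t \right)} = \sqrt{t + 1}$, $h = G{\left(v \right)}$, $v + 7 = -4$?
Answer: $\frac{i}{\sqrt{10} - 47 i} \approx -0.021181 + 0.0014251 i$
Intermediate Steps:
$v = -11$ ($v = -7 - 4 = -11$)
$h = -11$
$o{\left(t \right)} = \sqrt{1 + t}$
$p{\left(R,u \right)} = \frac{1}{R + u}$
$- p{\left(47,o{\left(h \right)} \right)} = - \frac{1}{47 + \sqrt{1 - 11}} = - \frac{1}{47 + \sqrt{-10}} = - \frac{1}{47 + i \sqrt{10}}$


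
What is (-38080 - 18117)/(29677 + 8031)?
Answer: -56197/37708 ≈ -1.4903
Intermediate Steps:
(-38080 - 18117)/(29677 + 8031) = -56197/37708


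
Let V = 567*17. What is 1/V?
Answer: 1/9639 ≈ 0.00010375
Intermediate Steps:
V = 9639
1/V = 1/9639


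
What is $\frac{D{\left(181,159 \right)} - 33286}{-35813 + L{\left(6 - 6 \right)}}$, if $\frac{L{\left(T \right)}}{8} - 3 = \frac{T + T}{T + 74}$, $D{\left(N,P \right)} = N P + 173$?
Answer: $\frac{4334}{35789} \approx 0.1211$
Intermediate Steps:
$D{\left(N,P \right)} = 173 + N P$
$L{\left(T \right)} = 24 + \frac{16 T}{74 + T}$ ($L{\left(T \right)} = 24 + 8 \frac{T + T}{T + 74} = 24 + 8 \frac{2 T}{74 + T} = 24 + \frac{16 T}{74 + T}$)
$\frac{D{\left(181,159 \right)} - 33286}{-35813 + L{\left(6 - 6 \right)}} = \frac{\left(173 + 181 \cdot 159\right) - 33286}{-35813 + \frac{8 \left(222 + 5 \left(6 - 6\right)\right)}{74 + \left(6 - 6\right)}} = \frac{\left(173 + 28779\right) - 33286}{-35813 + \frac{8 \left(222 + 5 \left(6 - 6\right)\right)}{74 + \left(6 - 6\right)}} = \frac{28952 - 33286}{-35813 + \frac{8 \left(222 + 5 \cdot 0\right)}{74 + 0}} = - \frac{4334}{-35813 + \frac{8 \left(222 + 0\right)}{74}} = - \frac{4334}{-35813 + 8 \cdot \frac{1}{74} \cdot 222} = - \frac{4334}{-35813 + 24} = - \frac{4334}{-35789} = \left(-4334\right) \left(- \frac{1}{35789}\right) = \frac{4334}{35789}$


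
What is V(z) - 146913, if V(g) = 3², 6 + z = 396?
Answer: -146904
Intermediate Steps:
z = 390 (z = -6 + 396 = 390)
V(g) = 9
V(z) - 146913 = 9 - 146913 = -146904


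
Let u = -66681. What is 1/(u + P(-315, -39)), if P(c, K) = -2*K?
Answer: -1/66603 ≈ -1.5014e-5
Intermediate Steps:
1/(u + P(-315, -39)) = 1/(-66681 - 2*(-39)) = 1/(-66681 + 78) = 1/(-66603) = -1/66603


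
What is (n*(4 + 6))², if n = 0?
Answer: 0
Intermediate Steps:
(n*(4 + 6))² = (0*(4 + 6))² = (0*10)² = 0² = 0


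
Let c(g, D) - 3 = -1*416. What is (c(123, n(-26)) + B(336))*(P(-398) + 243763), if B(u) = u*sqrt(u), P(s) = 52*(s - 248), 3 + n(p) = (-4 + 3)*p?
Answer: -86800623 + 282469824*sqrt(21) ≈ 1.2076e+9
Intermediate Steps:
n(p) = -3 - p (n(p) = -3 + (-4 + 3)*p = -3 - p)
c(g, D) = -413 (c(g, D) = 3 - 1*416 = 3 - 416 = -413)
P(s) = -12896 + 52*s (P(s) = 52*(-248 + s) = -12896 + 52*s)
B(u) = u**(3/2)
(c(123, n(-26)) + B(336))*(P(-398) + 243763) = (-413 + 336**(3/2))*((-12896 + 52*(-398)) + 243763) = (-413 + 1344*sqrt(21))*((-12896 - 20696) + 243763) = (-413 + 1344*sqrt(21))*(-33592 + 243763) = (-413 + 1344*sqrt(21))*210171 = -86800623 + 282469824*sqrt(21)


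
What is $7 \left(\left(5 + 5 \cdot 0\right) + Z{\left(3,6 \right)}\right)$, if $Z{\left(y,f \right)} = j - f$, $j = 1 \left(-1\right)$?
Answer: $-14$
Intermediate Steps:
$j = -1$
$Z{\left(y,f \right)} = -1 - f$
$7 \left(\left(5 + 5 \cdot 0\right) + Z{\left(3,6 \right)}\right) = 7 \left(\left(5 + 5 \cdot 0\right) - 7\right) = 7 \left(\left(5 + 0\right) - 7\right) = 7 \left(5 - 7\right) = 7 \left(-2\right) = -14$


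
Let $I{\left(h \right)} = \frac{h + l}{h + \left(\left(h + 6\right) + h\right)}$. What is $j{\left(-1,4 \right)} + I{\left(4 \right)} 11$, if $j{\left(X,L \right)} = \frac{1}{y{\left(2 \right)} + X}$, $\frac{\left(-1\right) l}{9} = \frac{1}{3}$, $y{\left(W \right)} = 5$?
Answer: $\frac{31}{36} \approx 0.86111$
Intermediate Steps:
$l = -3$ ($l = - \frac{9}{3} = \left(-9\right) \frac{1}{3} = -3$)
$j{\left(X,L \right)} = \frac{1}{5 + X}$
$I{\left(h \right)} = \frac{-3 + h}{6 + 3 h}$ ($I{\left(h \right)} = \frac{h - 3}{h + \left(\left(h + 6\right) + h\right)} = \frac{-3 + h}{h + \left(\left(6 + h\right) + h\right)} = \frac{-3 + h}{h + \left(6 + 2 h\right)} = \frac{-3 + h}{6 + 3 h}$)
$j{\left(-1,4 \right)} + I{\left(4 \right)} 11 = \frac{1}{5 - 1} + \frac{-3 + 4}{3 \left(2 + 4\right)} 11 = \frac{1}{4} + \frac{1}{3} \cdot \frac{1}{6} \cdot 1 \cdot 11 = \frac{1}{4} + \frac{1}{18} \cdot 11 = \frac{1}{4} + \frac{11}{18} = \frac{31}{36}$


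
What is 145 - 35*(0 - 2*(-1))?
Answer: 75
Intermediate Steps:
145 - 35*(0 - 2*(-1)) = 145 - 35*(0 + 2) = 145 - 35*2 = 145 - 70 = 75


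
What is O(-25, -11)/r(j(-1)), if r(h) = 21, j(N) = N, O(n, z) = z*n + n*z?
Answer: 550/21 ≈ 26.190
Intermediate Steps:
O(n, z) = 2*n*z (O(n, z) = n*z + n*z = 2*n*z)
O(-25, -11)/r(j(-1)) = (2*(-25)*(-11))/21 = 550*(1/21) = 550/21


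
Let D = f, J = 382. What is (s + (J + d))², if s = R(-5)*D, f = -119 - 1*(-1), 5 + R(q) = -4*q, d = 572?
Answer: 665856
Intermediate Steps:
R(q) = -5 - 4*q
f = -118 (f = -119 + 1 = -118)
D = -118
s = -1770 (s = (-5 - 4*(-5))*(-118) = (-5 + 20)*(-118) = 15*(-118) = -1770)
(s + (J + d))² = (-1770 + (382 + 572))² = (-1770 + 954)² = (-816)² = 665856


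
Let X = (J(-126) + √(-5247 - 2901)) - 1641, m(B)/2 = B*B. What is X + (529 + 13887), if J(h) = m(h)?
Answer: 44527 + 2*I*√2037 ≈ 44527.0 + 90.266*I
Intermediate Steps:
m(B) = 2*B² (m(B) = 2*(B*B) = 2*B²)
J(h) = 2*h²
X = 30111 + 2*I*√2037 (X = (2*(-126)² + √(-5247 - 2901)) - 1641 = (2*15876 + √(-8148)) - 1641 = (31752 + 2*I*√2037) - 1641 = 30111 + 2*I*√2037 ≈ 30111.0 + 90.266*I)
X + (529 + 13887) = (30111 + 2*I*√2037) + (529 + 13887) = (30111 + 2*I*√2037) + 14416 = 44527 + 2*I*√2037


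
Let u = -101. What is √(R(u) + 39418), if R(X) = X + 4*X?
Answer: √38913 ≈ 197.26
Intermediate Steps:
R(X) = 5*X
√(R(u) + 39418) = √(5*(-101) + 39418) = √(-505 + 39418) = √38913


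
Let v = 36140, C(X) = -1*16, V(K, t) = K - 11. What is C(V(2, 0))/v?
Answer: -4/9035 ≈ -0.00044272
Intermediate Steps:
V(K, t) = -11 + K
C(X) = -16
C(V(2, 0))/v = -16/36140 = -16*1/36140 = -4/9035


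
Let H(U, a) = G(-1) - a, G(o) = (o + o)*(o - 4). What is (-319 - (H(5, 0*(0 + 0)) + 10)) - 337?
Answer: -676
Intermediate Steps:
G(o) = 2*o*(-4 + o) (G(o) = (2*o)*(-4 + o) = 2*o*(-4 + o))
H(U, a) = 10 - a (H(U, a) = 2*(-1)*(-4 - 1) - a = 2*(-1)*(-5) - a = 10 - a)
(-319 - (H(5, 0*(0 + 0)) + 10)) - 337 = (-319 - ((10 - 0*(0 + 0)) + 10)) - 337 = (-319 - ((10 - 0*0) + 10)) - 337 = (-319 - ((10 - 1*0) + 10)) - 337 = (-319 - ((10 + 0) + 10)) - 337 = (-319 - (10 + 10)) - 337 = (-319 - 1*20) - 337 = (-319 - 20) - 337 = -339 - 337 = -676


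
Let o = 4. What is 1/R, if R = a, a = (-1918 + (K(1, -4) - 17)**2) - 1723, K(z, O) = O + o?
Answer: -1/3352 ≈ -0.00029833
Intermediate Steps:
K(z, O) = 4 + O (K(z, O) = O + 4 = 4 + O)
a = -3352 (a = (-1918 + ((4 - 4) - 17)**2) - 1723 = (-1918 + (0 - 17)**2) - 1723 = (-1918 + (-17)**2) - 1723 = (-1918 + 289) - 1723 = -1629 - 1723 = -3352)
R = -3352
1/R = 1/(-3352) = -1/3352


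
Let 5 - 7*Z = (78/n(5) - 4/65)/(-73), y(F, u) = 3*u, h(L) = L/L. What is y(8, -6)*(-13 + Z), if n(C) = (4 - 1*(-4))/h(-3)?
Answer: 2095407/9490 ≈ 220.80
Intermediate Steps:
h(L) = 1
n(C) = 8 (n(C) = (4 - 1*(-4))/1 = (4 + 4)*1 = 8*1 = 8)
Z = 13917/18980 (Z = 5/7 - (78/8 - 4/65)/(7*(-73)) = 5/7 - (78*(⅛) - 4*1/65)*(-1)/(7*73) = 5/7 - (39/4 - 4/65)*(-1)/(7*73) = 5/7 - 2519*(-1)/(1820*73) = 5/7 - ⅐*(-2519/18980) = 5/7 + 2519/132860 = 13917/18980 ≈ 0.73325)
y(8, -6)*(-13 + Z) = (3*(-6))*(-13 + 13917/18980) = -18*(-232823/18980) = 2095407/9490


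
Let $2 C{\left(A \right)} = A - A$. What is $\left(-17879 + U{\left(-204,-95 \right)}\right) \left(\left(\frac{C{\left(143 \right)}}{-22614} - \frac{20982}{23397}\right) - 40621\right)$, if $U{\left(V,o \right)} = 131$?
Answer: $\frac{5622746950404}{7799} \approx 7.2096 \cdot 10^{8}$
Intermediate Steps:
$C{\left(A \right)} = 0$ ($C{\left(A \right)} = \frac{A - A}{2} = \frac{1}{2} \cdot 0 = 0$)
$\left(-17879 + U{\left(-204,-95 \right)}\right) \left(\left(\frac{C{\left(143 \right)}}{-22614} - \frac{20982}{23397}\right) - 40621\right) = \left(-17879 + 131\right) \left(\left(\frac{0}{-22614} - \frac{20982}{23397}\right) - 40621\right) = - 17748 \left(\left(0 \left(- \frac{1}{22614}\right) - \frac{6994}{7799}\right) - 40621\right) = - 17748 \left(\left(0 - \frac{6994}{7799}\right) - 40621\right) = - 17748 \left(- \frac{6994}{7799} - 40621\right) = \left(-17748\right) \left(- \frac{316810173}{7799}\right) = \frac{5622746950404}{7799}$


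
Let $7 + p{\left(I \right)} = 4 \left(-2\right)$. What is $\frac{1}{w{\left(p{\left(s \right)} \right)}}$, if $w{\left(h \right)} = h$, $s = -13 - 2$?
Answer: $- \frac{1}{15} \approx -0.066667$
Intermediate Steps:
$s = -15$ ($s = -13 - 2 = -15$)
$p{\left(I \right)} = -15$ ($p{\left(I \right)} = -7 + 4 \left(-2\right) = -7 - 8 = -15$)
$\frac{1}{w{\left(p{\left(s \right)} \right)}} = \frac{1}{-15} = - \frac{1}{15}$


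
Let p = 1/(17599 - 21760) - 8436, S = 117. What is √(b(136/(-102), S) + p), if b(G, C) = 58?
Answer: I*√145056034299/4161 ≈ 91.531*I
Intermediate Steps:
p = -35102197/4161 (p = 1/(-4161) - 8436 = -1/4161 - 8436 = -35102197/4161 ≈ -8436.0)
√(b(136/(-102), S) + p) = √(58 - 35102197/4161) = √(-34860859/4161) = I*√145056034299/4161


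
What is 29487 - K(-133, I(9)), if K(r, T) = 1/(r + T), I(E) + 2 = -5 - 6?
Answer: 4305103/146 ≈ 29487.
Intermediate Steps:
I(E) = -13 (I(E) = -2 + (-5 - 6) = -2 - 11 = -13)
K(r, T) = 1/(T + r)
29487 - K(-133, I(9)) = 29487 - 1/(-13 - 133) = 29487 - 1/(-146) = 29487 - 1*(-1/146) = 29487 + 1/146 = 4305103/146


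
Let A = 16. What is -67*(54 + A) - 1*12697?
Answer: -17387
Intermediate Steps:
-67*(54 + A) - 1*12697 = -67*(54 + 16) - 1*12697 = -67*70 - 12697 = -4690 - 12697 = -17387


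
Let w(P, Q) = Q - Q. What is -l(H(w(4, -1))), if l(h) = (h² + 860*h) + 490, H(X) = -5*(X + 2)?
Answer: 8010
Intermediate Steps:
w(P, Q) = 0
H(X) = -10 - 5*X (H(X) = -5*(2 + X) = -10 - 5*X)
l(h) = 490 + h² + 860*h
-l(H(w(4, -1))) = -(490 + (-10 - 5*0)² + 860*(-10 - 5*0)) = -(490 + (-10 + 0)² + 860*(-10 + 0)) = -(490 + (-10)² + 860*(-10)) = -(490 + 100 - 8600) = -1*(-8010) = 8010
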